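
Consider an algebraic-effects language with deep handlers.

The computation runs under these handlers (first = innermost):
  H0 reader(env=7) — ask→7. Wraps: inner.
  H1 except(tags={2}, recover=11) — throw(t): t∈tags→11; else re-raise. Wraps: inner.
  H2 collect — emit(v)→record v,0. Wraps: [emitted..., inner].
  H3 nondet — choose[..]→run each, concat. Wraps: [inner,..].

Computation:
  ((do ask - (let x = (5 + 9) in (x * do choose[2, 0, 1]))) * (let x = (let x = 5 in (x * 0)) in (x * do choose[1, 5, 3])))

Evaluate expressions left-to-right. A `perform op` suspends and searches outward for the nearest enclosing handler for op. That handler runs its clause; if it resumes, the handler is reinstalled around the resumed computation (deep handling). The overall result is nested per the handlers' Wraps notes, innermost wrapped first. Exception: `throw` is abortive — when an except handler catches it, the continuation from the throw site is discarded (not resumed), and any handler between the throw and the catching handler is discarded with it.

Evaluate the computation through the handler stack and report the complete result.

Step-by-step:
ask @ H0 ⇒ 7
choose[2, 0, 1] @ H3
  branch[0] choose=2:
    choose[1, 5, 3] @ H3
      branch[0] choose=1:
        H0 returns 0
        H1 returns 0
        H2 returns [0]
        H3 returns [[0]]
      branch[1] choose=5:
        H0 returns 0
        H1 returns 0
        H2 returns [0]
        H3 returns [[0]]
      branch[2] choose=3:
        H0 returns 0
        H1 returns 0
        H2 returns [0]
        H3 returns [[0]]
  branch[1] choose=0:
    choose[1, 5, 3] @ H3
      branch[0] choose=1:
        H0 returns 0
        H1 returns 0
        H2 returns [0]
        H3 returns [[0]]
      branch[1] choose=5:
        H0 returns 0
        H1 returns 0
        H2 returns [0]
        H3 returns [[0]]
      branch[2] choose=3:
        H0 returns 0
        H1 returns 0
        H2 returns [0]
        H3 returns [[0]]
  branch[2] choose=1:
    choose[1, 5, 3] @ H3
      branch[0] choose=1:
        H0 returns 0
        H1 returns 0
        H2 returns [0]
        H3 returns [[0]]
      branch[1] choose=5:
        H0 returns 0
        H1 returns 0
        H2 returns [0]
        H3 returns [[0]]
      branch[2] choose=3:
        H0 returns 0
        H1 returns 0
        H2 returns [0]
        H3 returns [[0]]
= [[0], [0], [0], [0], [0], [0], [0], [0], [0]]

Answer: [[0], [0], [0], [0], [0], [0], [0], [0], [0]]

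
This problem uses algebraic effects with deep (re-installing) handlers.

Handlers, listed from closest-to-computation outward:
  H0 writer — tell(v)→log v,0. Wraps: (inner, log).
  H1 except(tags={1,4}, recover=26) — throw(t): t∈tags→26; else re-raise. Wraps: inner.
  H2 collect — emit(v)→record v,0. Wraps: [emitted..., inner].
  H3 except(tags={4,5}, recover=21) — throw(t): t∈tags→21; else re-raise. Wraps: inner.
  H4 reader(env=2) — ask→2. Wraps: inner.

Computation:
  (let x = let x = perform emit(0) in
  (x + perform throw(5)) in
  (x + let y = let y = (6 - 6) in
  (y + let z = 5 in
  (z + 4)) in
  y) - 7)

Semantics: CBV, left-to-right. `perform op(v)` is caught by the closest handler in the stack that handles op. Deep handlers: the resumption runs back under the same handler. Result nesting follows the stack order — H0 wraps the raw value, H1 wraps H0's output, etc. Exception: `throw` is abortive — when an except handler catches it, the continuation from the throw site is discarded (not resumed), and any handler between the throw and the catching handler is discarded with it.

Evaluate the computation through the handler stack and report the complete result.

Evaluation trace:
emit(0) @ H2 ⇒ out+=0
throw(5) @ H1 re-raised
throw(5) @ H3 caught ⇒ 21
H4 returns 21
= 21

Answer: 21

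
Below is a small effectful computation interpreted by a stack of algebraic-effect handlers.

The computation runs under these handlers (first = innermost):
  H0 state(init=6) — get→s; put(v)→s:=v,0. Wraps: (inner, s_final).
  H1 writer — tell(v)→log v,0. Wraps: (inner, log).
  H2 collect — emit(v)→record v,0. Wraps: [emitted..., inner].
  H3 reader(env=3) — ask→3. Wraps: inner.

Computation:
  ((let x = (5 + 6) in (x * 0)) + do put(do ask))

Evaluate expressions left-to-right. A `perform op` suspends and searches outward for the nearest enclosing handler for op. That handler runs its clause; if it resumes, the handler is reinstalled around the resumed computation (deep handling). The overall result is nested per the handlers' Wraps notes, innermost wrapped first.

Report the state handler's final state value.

Answer: 3

Working:
ask @ H3 ⇒ 3
put(3) @ H0 ⇒ s:=3
H0 returns (0, 3)
H1 returns ((0, 3), ())
H2 returns [((0, 3), ())]
H3 returns [((0, 3), ())]
= [((0, 3), ())]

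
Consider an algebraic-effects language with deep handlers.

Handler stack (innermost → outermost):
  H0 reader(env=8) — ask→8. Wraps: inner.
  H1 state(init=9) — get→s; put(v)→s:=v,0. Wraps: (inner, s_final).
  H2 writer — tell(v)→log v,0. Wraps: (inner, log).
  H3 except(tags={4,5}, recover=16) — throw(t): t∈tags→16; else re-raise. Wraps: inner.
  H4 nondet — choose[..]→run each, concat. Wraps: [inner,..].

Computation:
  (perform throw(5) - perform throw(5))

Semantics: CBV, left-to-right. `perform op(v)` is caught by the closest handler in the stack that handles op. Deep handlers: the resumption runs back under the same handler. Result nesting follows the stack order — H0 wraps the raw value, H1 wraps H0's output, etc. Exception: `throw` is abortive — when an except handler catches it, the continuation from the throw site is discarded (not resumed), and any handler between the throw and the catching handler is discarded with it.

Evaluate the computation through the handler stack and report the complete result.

Step-by-step:
throw(5) @ H3 caught ⇒ 16
H4 returns [16]
= [16]

Answer: [16]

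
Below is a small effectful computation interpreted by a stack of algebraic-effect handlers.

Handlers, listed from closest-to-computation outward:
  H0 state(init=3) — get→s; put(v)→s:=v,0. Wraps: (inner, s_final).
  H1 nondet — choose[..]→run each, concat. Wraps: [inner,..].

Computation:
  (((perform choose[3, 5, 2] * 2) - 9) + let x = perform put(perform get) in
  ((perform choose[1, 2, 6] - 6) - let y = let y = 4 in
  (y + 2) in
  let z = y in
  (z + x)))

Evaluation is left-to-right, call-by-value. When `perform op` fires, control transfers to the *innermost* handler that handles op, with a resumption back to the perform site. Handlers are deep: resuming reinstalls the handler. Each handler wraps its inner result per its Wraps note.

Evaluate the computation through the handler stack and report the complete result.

Evaluation trace:
choose[3, 5, 2] @ H1
  branch[0] choose=3:
    get @ H0 ⇒ 3
    put(3) @ H0 ⇒ s:=3
    choose[1, 2, 6] @ H1
      branch[0] choose=1:
        H0 returns (-14, 3)
        H1 returns [(-14, 3)]
      branch[1] choose=2:
        H0 returns (-13, 3)
        H1 returns [(-13, 3)]
      branch[2] choose=6:
        H0 returns (-9, 3)
        H1 returns [(-9, 3)]
  branch[1] choose=5:
    get @ H0 ⇒ 3
    put(3) @ H0 ⇒ s:=3
    choose[1, 2, 6] @ H1
      branch[0] choose=1:
        H0 returns (-10, 3)
        H1 returns [(-10, 3)]
      branch[1] choose=2:
        H0 returns (-9, 3)
        H1 returns [(-9, 3)]
      branch[2] choose=6:
        H0 returns (-5, 3)
        H1 returns [(-5, 3)]
  branch[2] choose=2:
    get @ H0 ⇒ 3
    put(3) @ H0 ⇒ s:=3
    choose[1, 2, 6] @ H1
      branch[0] choose=1:
        H0 returns (-16, 3)
        H1 returns [(-16, 3)]
      branch[1] choose=2:
        H0 returns (-15, 3)
        H1 returns [(-15, 3)]
      branch[2] choose=6:
        H0 returns (-11, 3)
        H1 returns [(-11, 3)]
= [(-14, 3), (-13, 3), (-9, 3), (-10, 3), (-9, 3), (-5, 3), (-16, 3), (-15, 3), (-11, 3)]

Answer: [(-14, 3), (-13, 3), (-9, 3), (-10, 3), (-9, 3), (-5, 3), (-16, 3), (-15, 3), (-11, 3)]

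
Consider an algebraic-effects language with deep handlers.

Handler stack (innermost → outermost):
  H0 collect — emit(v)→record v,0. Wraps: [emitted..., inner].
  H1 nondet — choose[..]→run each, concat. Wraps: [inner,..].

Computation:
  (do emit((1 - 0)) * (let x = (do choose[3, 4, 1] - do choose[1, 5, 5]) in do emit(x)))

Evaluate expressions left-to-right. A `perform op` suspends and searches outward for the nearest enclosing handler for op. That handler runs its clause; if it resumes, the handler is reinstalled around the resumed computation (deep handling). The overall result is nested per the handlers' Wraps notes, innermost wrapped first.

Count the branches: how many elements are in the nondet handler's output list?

Step-by-step:
emit(1) @ H0 ⇒ out+=1
choose[3, 4, 1] @ H1
  branch[0] choose=3:
    choose[1, 5, 5] @ H1
      branch[0] choose=1:
        emit(2) @ H0 ⇒ out+=2
        H0 returns [1, 2, 0]
        H1 returns [[1, 2, 0]]
      branch[1] choose=5:
        emit(-2) @ H0 ⇒ out+=-2
        H0 returns [1, -2, 0]
        H1 returns [[1, -2, 0]]
      branch[2] choose=5:
        emit(-2) @ H0 ⇒ out+=-2
        H0 returns [1, -2, 0]
        H1 returns [[1, -2, 0]]
  branch[1] choose=4:
    choose[1, 5, 5] @ H1
      branch[0] choose=1:
        emit(3) @ H0 ⇒ out+=3
        H0 returns [1, 3, 0]
        H1 returns [[1, 3, 0]]
      branch[1] choose=5:
        emit(-1) @ H0 ⇒ out+=-1
        H0 returns [1, -1, 0]
        H1 returns [[1, -1, 0]]
      branch[2] choose=5:
        emit(-1) @ H0 ⇒ out+=-1
        H0 returns [1, -1, 0]
        H1 returns [[1, -1, 0]]
  branch[2] choose=1:
    choose[1, 5, 5] @ H1
      branch[0] choose=1:
        emit(0) @ H0 ⇒ out+=0
        H0 returns [1, 0, 0]
        H1 returns [[1, 0, 0]]
      branch[1] choose=5:
        emit(-4) @ H0 ⇒ out+=-4
        H0 returns [1, -4, 0]
        H1 returns [[1, -4, 0]]
      branch[2] choose=5:
        emit(-4) @ H0 ⇒ out+=-4
        H0 returns [1, -4, 0]
        H1 returns [[1, -4, 0]]
= [[1, 2, 0], [1, -2, 0], [1, -2, 0], [1, 3, 0], [1, -1, 0], [1, -1, 0], [1, 0, 0], [1, -4, 0], [1, -4, 0]]

Answer: 9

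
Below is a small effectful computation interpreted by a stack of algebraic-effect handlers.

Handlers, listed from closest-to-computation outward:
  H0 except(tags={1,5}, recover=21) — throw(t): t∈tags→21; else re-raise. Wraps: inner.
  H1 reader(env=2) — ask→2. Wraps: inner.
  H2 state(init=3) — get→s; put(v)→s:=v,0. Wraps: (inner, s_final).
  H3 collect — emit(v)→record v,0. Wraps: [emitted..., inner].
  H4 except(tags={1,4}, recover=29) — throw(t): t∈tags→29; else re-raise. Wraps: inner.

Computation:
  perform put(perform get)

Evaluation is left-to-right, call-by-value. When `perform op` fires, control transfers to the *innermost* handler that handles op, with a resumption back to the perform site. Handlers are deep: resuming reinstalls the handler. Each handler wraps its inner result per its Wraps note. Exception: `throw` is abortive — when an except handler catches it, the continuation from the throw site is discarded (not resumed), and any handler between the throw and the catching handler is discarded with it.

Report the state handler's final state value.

Step-by-step:
get @ H2 ⇒ 3
put(3) @ H2 ⇒ s:=3
H0 returns 0
H1 returns 0
H2 returns (0, 3)
H3 returns [(0, 3)]
H4 returns [(0, 3)]
= [(0, 3)]

Answer: 3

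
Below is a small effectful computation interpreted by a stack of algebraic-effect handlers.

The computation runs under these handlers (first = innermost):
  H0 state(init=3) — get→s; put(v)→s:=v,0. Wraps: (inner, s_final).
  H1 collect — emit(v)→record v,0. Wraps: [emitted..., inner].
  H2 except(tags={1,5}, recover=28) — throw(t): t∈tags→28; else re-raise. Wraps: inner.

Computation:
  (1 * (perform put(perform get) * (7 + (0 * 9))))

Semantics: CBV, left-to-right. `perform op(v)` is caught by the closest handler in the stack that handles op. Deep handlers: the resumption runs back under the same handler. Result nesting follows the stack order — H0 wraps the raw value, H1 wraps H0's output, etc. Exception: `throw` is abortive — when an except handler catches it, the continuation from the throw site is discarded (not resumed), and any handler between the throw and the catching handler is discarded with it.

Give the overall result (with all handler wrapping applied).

Working:
get @ H0 ⇒ 3
put(3) @ H0 ⇒ s:=3
H0 returns (0, 3)
H1 returns [(0, 3)]
H2 returns [(0, 3)]
= [(0, 3)]

Answer: [(0, 3)]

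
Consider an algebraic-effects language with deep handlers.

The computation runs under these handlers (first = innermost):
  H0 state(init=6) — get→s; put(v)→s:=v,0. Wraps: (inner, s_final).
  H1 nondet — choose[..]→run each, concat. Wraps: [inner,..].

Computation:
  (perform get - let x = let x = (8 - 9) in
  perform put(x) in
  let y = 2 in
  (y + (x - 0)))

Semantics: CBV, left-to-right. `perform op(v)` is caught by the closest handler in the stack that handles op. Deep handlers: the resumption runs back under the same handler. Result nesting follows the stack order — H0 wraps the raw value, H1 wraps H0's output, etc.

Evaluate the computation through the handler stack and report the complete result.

Working:
get @ H0 ⇒ 6
put(-1) @ H0 ⇒ s:=-1
H0 returns (4, -1)
H1 returns [(4, -1)]
= [(4, -1)]

Answer: [(4, -1)]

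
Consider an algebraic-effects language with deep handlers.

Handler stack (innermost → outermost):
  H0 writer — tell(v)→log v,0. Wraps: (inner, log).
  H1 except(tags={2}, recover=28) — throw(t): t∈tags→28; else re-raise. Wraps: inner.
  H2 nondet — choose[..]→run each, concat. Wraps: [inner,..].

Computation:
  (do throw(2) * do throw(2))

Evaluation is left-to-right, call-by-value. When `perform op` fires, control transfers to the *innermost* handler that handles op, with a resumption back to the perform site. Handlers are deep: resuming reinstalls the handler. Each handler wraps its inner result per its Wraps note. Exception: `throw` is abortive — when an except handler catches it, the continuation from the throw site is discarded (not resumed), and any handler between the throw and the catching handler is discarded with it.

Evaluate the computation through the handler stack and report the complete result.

Answer: [28]

Evaluation trace:
throw(2) @ H1 caught ⇒ 28
H2 returns [28]
= [28]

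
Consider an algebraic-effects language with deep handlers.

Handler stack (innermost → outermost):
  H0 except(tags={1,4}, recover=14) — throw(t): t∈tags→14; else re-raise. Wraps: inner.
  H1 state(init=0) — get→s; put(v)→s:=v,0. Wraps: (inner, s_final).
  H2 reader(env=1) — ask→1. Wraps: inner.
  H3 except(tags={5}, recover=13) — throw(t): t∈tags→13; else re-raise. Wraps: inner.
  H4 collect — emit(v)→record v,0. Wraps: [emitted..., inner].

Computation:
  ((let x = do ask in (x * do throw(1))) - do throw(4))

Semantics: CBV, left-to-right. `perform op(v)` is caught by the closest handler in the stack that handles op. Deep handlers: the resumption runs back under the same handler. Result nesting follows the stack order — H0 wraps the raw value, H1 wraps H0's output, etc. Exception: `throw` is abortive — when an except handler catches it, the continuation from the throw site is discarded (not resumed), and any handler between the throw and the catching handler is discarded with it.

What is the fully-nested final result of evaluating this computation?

Step-by-step:
ask @ H2 ⇒ 1
throw(1) @ H0 caught ⇒ 14
H1 returns (14, 0)
H2 returns (14, 0)
H3 returns (14, 0)
H4 returns [(14, 0)]
= [(14, 0)]

Answer: [(14, 0)]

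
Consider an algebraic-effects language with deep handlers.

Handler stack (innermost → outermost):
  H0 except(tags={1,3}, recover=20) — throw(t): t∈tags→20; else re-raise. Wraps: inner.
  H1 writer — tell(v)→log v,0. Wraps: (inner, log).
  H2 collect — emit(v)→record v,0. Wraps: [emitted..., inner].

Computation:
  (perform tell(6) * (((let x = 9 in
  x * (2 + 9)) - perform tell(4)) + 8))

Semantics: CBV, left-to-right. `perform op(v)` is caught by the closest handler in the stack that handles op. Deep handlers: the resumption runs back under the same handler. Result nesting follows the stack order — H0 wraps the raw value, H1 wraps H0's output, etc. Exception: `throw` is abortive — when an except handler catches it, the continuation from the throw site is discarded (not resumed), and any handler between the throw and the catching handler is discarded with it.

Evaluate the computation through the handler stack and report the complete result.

Evaluation trace:
tell(6) @ H1 ⇒ log+=6
tell(4) @ H1 ⇒ log+=4
H0 returns 0
H1 returns (0, (6, 4))
H2 returns [(0, (6, 4))]
= [(0, (6, 4))]

Answer: [(0, (6, 4))]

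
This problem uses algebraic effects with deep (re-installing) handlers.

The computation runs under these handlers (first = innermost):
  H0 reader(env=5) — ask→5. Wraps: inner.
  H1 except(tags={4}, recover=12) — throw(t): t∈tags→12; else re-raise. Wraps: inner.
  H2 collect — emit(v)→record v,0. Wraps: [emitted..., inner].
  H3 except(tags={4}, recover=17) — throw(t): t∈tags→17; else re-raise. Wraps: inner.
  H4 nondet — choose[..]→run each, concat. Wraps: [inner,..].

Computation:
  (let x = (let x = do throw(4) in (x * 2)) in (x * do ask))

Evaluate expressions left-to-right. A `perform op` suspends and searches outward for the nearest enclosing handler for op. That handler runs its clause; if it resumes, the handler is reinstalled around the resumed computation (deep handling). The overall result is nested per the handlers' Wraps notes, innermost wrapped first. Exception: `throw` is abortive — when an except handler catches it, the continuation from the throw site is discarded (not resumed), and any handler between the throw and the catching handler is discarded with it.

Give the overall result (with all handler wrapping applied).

Working:
throw(4) @ H1 caught ⇒ 12
H2 returns [12]
H3 returns [12]
H4 returns [[12]]
= [[12]]

Answer: [[12]]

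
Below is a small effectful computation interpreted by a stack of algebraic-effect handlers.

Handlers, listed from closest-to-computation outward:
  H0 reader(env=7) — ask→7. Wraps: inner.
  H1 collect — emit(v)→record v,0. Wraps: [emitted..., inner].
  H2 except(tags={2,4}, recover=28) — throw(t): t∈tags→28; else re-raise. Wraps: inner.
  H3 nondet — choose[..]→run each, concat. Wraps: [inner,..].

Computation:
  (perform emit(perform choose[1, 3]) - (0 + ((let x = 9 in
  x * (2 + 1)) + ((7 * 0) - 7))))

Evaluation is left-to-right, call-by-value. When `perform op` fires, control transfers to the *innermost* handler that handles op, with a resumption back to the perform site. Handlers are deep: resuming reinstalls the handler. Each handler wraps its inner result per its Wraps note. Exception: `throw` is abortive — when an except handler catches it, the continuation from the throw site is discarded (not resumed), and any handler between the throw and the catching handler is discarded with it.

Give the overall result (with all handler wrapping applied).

Answer: [[1, -20], [3, -20]]

Working:
choose[1, 3] @ H3
  branch[0] choose=1:
    emit(1) @ H1 ⇒ out+=1
    H0 returns -20
    H1 returns [1, -20]
    H2 returns [1, -20]
    H3 returns [[1, -20]]
  branch[1] choose=3:
    emit(3) @ H1 ⇒ out+=3
    H0 returns -20
    H1 returns [3, -20]
    H2 returns [3, -20]
    H3 returns [[3, -20]]
= [[1, -20], [3, -20]]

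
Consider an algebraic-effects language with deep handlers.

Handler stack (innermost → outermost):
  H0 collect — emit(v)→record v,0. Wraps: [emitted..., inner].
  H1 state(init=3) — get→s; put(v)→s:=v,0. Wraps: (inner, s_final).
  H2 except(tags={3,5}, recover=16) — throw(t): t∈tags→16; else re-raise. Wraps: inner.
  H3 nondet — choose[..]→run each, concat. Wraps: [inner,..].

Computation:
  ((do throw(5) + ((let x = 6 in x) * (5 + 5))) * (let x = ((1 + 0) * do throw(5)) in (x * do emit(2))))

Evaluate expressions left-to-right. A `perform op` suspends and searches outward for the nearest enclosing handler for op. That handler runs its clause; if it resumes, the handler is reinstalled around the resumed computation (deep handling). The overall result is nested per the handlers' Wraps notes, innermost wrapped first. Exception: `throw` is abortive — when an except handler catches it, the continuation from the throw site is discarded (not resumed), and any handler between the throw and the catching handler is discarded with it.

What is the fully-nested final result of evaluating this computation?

Working:
throw(5) @ H2 caught ⇒ 16
H3 returns [16]
= [16]

Answer: [16]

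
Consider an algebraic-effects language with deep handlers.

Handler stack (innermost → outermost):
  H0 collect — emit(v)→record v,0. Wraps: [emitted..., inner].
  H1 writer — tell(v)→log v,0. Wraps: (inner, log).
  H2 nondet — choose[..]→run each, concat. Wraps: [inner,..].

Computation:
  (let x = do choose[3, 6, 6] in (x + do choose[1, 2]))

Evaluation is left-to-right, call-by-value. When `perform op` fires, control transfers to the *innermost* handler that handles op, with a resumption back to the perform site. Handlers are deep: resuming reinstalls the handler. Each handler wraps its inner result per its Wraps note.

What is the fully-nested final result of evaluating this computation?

Answer: [([4], ()), ([5], ()), ([7], ()), ([8], ()), ([7], ()), ([8], ())]

Step-by-step:
choose[3, 6, 6] @ H2
  branch[0] choose=3:
    choose[1, 2] @ H2
      branch[0] choose=1:
        H0 returns [4]
        H1 returns ([4], ())
        H2 returns [([4], ())]
      branch[1] choose=2:
        H0 returns [5]
        H1 returns ([5], ())
        H2 returns [([5], ())]
  branch[1] choose=6:
    choose[1, 2] @ H2
      branch[0] choose=1:
        H0 returns [7]
        H1 returns ([7], ())
        H2 returns [([7], ())]
      branch[1] choose=2:
        H0 returns [8]
        H1 returns ([8], ())
        H2 returns [([8], ())]
  branch[2] choose=6:
    choose[1, 2] @ H2
      branch[0] choose=1:
        H0 returns [7]
        H1 returns ([7], ())
        H2 returns [([7], ())]
      branch[1] choose=2:
        H0 returns [8]
        H1 returns ([8], ())
        H2 returns [([8], ())]
= [([4], ()), ([5], ()), ([7], ()), ([8], ()), ([7], ()), ([8], ())]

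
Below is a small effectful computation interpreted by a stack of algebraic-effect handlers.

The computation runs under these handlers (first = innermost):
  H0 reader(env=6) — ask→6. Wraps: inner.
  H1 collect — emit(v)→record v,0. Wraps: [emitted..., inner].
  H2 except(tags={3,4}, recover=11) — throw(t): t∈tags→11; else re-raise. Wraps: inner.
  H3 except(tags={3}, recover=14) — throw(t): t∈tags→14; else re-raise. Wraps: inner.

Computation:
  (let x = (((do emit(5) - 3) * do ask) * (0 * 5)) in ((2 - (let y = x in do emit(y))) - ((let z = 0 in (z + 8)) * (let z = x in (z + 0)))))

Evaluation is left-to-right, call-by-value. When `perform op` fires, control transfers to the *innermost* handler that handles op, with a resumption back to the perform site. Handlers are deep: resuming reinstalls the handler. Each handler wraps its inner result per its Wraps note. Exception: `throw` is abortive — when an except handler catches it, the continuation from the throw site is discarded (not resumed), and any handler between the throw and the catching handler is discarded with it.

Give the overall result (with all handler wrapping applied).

Evaluation trace:
emit(5) @ H1 ⇒ out+=5
ask @ H0 ⇒ 6
emit(0) @ H1 ⇒ out+=0
H0 returns 2
H1 returns [5, 0, 2]
H2 returns [5, 0, 2]
H3 returns [5, 0, 2]
= [5, 0, 2]

Answer: [5, 0, 2]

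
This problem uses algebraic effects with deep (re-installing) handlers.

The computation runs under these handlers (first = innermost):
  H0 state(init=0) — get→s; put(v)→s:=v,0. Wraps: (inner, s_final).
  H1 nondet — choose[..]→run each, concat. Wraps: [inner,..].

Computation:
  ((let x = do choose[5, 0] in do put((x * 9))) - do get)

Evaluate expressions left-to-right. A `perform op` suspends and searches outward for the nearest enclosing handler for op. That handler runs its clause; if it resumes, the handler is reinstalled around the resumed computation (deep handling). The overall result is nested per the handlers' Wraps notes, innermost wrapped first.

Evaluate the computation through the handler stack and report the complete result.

Answer: [(-45, 45), (0, 0)]

Evaluation trace:
choose[5, 0] @ H1
  branch[0] choose=5:
    put(45) @ H0 ⇒ s:=45
    get @ H0 ⇒ 45
    H0 returns (-45, 45)
    H1 returns [(-45, 45)]
  branch[1] choose=0:
    put(0) @ H0 ⇒ s:=0
    get @ H0 ⇒ 0
    H0 returns (0, 0)
    H1 returns [(0, 0)]
= [(-45, 45), (0, 0)]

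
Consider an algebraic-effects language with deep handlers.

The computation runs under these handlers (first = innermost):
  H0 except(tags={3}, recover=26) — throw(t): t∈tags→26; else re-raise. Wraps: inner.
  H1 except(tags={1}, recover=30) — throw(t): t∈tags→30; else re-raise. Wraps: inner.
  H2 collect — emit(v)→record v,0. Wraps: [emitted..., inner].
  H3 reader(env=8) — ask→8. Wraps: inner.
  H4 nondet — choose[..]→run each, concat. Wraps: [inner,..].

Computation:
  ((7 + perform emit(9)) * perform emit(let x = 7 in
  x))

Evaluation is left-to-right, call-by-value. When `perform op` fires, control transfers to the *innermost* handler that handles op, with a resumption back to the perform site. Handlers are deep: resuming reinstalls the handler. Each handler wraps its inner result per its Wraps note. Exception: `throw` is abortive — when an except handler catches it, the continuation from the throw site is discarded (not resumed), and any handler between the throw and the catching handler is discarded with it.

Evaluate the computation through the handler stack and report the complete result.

Evaluation trace:
emit(9) @ H2 ⇒ out+=9
emit(7) @ H2 ⇒ out+=7
H0 returns 0
H1 returns 0
H2 returns [9, 7, 0]
H3 returns [9, 7, 0]
H4 returns [[9, 7, 0]]
= [[9, 7, 0]]

Answer: [[9, 7, 0]]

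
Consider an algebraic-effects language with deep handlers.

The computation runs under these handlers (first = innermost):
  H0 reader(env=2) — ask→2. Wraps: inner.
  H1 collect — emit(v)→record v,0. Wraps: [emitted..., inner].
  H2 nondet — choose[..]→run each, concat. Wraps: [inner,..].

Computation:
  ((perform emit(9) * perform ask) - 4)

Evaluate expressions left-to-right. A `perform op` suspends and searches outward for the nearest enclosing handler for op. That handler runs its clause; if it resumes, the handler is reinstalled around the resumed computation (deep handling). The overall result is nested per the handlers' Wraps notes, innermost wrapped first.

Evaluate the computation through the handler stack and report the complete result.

Answer: [[9, -4]]

Evaluation trace:
emit(9) @ H1 ⇒ out+=9
ask @ H0 ⇒ 2
H0 returns -4
H1 returns [9, -4]
H2 returns [[9, -4]]
= [[9, -4]]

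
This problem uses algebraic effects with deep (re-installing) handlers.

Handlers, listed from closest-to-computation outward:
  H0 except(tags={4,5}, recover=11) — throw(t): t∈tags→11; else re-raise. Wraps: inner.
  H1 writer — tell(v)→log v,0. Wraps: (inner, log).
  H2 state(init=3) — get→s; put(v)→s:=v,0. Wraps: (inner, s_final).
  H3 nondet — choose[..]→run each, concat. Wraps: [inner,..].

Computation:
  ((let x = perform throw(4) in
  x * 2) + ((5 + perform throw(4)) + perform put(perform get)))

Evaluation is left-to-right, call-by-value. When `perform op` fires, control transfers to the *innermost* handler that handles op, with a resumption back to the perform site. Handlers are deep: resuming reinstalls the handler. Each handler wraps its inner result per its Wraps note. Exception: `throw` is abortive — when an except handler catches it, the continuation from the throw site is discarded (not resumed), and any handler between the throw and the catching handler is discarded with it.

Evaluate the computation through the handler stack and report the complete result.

Working:
throw(4) @ H0 caught ⇒ 11
H1 returns (11, ())
H2 returns ((11, ()), 3)
H3 returns [((11, ()), 3)]
= [((11, ()), 3)]

Answer: [((11, ()), 3)]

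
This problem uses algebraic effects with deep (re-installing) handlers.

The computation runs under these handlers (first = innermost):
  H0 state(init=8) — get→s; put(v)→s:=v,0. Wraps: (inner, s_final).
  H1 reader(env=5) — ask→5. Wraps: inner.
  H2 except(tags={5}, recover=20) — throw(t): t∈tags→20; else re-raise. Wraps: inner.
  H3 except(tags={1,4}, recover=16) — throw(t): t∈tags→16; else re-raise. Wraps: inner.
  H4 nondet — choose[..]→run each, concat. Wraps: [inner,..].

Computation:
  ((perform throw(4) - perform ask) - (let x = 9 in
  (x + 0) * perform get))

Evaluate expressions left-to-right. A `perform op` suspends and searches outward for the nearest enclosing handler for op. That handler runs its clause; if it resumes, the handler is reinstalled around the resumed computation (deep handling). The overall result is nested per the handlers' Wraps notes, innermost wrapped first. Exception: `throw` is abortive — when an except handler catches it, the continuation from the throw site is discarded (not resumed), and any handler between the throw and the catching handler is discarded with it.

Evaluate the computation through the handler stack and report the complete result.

Working:
throw(4) @ H2 re-raised
throw(4) @ H3 caught ⇒ 16
H4 returns [16]
= [16]

Answer: [16]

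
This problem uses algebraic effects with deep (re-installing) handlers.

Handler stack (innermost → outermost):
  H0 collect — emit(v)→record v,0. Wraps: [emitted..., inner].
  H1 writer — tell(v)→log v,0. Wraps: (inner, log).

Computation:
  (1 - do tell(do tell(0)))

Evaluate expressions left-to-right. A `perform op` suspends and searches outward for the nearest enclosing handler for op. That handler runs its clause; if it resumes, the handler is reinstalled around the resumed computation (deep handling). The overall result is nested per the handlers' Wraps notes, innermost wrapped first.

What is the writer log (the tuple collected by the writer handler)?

Answer: (0, 0)

Step-by-step:
tell(0) @ H1 ⇒ log+=0
tell(0) @ H1 ⇒ log+=0
H0 returns [1]
H1 returns ([1], (0, 0))
= ([1], (0, 0))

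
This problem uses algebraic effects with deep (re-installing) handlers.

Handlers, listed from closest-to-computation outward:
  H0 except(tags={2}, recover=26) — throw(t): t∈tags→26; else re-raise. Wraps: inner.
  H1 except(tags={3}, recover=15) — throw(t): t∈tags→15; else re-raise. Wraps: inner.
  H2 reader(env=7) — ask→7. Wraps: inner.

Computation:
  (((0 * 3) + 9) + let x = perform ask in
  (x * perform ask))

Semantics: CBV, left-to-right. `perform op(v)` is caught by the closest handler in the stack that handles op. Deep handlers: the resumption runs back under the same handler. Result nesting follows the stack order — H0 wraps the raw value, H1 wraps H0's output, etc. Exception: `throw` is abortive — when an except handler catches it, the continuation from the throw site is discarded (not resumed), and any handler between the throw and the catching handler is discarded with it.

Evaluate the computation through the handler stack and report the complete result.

Answer: 58

Evaluation trace:
ask @ H2 ⇒ 7
ask @ H2 ⇒ 7
H0 returns 58
H1 returns 58
H2 returns 58
= 58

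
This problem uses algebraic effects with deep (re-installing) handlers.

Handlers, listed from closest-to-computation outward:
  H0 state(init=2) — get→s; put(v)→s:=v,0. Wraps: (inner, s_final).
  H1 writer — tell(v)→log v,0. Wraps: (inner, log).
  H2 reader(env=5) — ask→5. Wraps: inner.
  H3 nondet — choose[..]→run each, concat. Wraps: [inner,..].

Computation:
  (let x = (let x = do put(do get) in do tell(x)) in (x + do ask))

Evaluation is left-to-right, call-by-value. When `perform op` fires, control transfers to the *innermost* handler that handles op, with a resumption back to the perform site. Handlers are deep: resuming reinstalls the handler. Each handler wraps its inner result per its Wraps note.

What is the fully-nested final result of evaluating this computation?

Step-by-step:
get @ H0 ⇒ 2
put(2) @ H0 ⇒ s:=2
tell(0) @ H1 ⇒ log+=0
ask @ H2 ⇒ 5
H0 returns (5, 2)
H1 returns ((5, 2), (0))
H2 returns ((5, 2), (0))
H3 returns [((5, 2), (0))]
= [((5, 2), (0))]

Answer: [((5, 2), (0))]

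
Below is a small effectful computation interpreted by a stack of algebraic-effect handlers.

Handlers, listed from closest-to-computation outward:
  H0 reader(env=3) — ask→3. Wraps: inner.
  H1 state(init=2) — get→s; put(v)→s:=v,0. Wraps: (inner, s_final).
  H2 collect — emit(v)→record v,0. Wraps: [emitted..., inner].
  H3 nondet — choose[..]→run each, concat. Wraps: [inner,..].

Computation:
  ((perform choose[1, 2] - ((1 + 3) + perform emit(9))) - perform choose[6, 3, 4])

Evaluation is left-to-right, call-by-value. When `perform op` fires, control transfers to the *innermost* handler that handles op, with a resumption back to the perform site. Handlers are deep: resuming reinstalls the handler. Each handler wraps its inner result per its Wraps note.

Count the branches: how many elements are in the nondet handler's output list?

Answer: 6

Working:
choose[1, 2] @ H3
  branch[0] choose=1:
    emit(9) @ H2 ⇒ out+=9
    choose[6, 3, 4] @ H3
      branch[0] choose=6:
        H0 returns -9
        H1 returns (-9, 2)
        H2 returns [9, (-9, 2)]
        H3 returns [[9, (-9, 2)]]
      branch[1] choose=3:
        H0 returns -6
        H1 returns (-6, 2)
        H2 returns [9, (-6, 2)]
        H3 returns [[9, (-6, 2)]]
      branch[2] choose=4:
        H0 returns -7
        H1 returns (-7, 2)
        H2 returns [9, (-7, 2)]
        H3 returns [[9, (-7, 2)]]
  branch[1] choose=2:
    emit(9) @ H2 ⇒ out+=9
    choose[6, 3, 4] @ H3
      branch[0] choose=6:
        H0 returns -8
        H1 returns (-8, 2)
        H2 returns [9, (-8, 2)]
        H3 returns [[9, (-8, 2)]]
      branch[1] choose=3:
        H0 returns -5
        H1 returns (-5, 2)
        H2 returns [9, (-5, 2)]
        H3 returns [[9, (-5, 2)]]
      branch[2] choose=4:
        H0 returns -6
        H1 returns (-6, 2)
        H2 returns [9, (-6, 2)]
        H3 returns [[9, (-6, 2)]]
= [[9, (-9, 2)], [9, (-6, 2)], [9, (-7, 2)], [9, (-8, 2)], [9, (-5, 2)], [9, (-6, 2)]]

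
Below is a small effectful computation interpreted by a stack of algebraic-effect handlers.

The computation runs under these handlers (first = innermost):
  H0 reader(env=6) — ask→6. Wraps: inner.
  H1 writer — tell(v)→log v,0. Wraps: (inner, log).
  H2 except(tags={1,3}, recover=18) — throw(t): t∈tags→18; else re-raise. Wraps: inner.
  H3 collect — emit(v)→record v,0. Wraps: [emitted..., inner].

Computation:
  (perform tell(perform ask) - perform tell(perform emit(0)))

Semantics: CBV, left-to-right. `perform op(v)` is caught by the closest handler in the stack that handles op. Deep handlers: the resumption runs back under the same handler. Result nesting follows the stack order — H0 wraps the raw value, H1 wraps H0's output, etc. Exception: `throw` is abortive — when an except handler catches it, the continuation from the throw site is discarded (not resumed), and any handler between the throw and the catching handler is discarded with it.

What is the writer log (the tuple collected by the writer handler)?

Answer: (6, 0)

Working:
ask @ H0 ⇒ 6
tell(6) @ H1 ⇒ log+=6
emit(0) @ H3 ⇒ out+=0
tell(0) @ H1 ⇒ log+=0
H0 returns 0
H1 returns (0, (6, 0))
H2 returns (0, (6, 0))
H3 returns [0, (0, (6, 0))]
= [0, (0, (6, 0))]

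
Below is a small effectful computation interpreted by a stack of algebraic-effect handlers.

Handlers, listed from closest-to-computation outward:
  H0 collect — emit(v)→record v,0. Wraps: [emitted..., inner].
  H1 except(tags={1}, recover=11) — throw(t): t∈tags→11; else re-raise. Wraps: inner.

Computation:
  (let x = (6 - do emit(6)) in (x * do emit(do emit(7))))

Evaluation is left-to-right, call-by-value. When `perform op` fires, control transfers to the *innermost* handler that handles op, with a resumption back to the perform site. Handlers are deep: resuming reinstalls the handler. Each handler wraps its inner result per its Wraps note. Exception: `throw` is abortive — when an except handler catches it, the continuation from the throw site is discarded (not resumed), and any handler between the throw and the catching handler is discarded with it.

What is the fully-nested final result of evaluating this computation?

Answer: [6, 7, 0, 0]

Step-by-step:
emit(6) @ H0 ⇒ out+=6
emit(7) @ H0 ⇒ out+=7
emit(0) @ H0 ⇒ out+=0
H0 returns [6, 7, 0, 0]
H1 returns [6, 7, 0, 0]
= [6, 7, 0, 0]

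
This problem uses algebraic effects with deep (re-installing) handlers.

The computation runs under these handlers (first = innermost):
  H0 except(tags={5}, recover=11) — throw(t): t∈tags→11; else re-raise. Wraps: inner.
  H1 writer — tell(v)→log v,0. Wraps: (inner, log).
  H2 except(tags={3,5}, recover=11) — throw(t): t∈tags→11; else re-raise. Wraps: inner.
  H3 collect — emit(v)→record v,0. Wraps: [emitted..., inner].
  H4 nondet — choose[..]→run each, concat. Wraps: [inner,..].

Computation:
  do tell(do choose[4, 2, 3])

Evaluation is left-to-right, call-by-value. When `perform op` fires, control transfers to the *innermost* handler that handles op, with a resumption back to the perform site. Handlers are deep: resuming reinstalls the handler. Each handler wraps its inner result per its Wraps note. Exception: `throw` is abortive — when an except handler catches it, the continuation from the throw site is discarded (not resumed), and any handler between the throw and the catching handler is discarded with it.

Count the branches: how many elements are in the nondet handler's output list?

Evaluation trace:
choose[4, 2, 3] @ H4
  branch[0] choose=4:
    tell(4) @ H1 ⇒ log+=4
    H0 returns 0
    H1 returns (0, (4))
    H2 returns (0, (4))
    H3 returns [(0, (4))]
    H4 returns [[(0, (4))]]
  branch[1] choose=2:
    tell(2) @ H1 ⇒ log+=2
    H0 returns 0
    H1 returns (0, (2))
    H2 returns (0, (2))
    H3 returns [(0, (2))]
    H4 returns [[(0, (2))]]
  branch[2] choose=3:
    tell(3) @ H1 ⇒ log+=3
    H0 returns 0
    H1 returns (0, (3))
    H2 returns (0, (3))
    H3 returns [(0, (3))]
    H4 returns [[(0, (3))]]
= [[(0, (4))], [(0, (2))], [(0, (3))]]

Answer: 3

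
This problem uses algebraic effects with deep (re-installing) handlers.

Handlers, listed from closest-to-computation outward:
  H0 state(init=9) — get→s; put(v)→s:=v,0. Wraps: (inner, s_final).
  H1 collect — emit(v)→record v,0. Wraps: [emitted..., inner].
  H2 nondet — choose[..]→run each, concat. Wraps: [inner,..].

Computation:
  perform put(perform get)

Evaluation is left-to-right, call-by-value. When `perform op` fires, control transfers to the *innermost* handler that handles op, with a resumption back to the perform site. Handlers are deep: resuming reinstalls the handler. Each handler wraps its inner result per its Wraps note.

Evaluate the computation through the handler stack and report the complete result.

Answer: [[(0, 9)]]

Evaluation trace:
get @ H0 ⇒ 9
put(9) @ H0 ⇒ s:=9
H0 returns (0, 9)
H1 returns [(0, 9)]
H2 returns [[(0, 9)]]
= [[(0, 9)]]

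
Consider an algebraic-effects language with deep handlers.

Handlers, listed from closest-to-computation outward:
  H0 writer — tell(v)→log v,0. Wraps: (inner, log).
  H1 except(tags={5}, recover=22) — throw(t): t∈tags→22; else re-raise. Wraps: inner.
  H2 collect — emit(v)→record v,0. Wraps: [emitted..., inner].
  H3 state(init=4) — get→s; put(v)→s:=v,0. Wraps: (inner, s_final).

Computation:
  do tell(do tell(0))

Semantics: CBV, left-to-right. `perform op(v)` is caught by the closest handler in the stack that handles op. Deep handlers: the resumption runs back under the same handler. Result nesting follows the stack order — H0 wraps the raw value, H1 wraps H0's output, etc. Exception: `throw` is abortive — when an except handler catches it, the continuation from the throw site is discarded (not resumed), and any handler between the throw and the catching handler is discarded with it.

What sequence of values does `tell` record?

Answer: (0, 0)

Step-by-step:
tell(0) @ H0 ⇒ log+=0
tell(0) @ H0 ⇒ log+=0
H0 returns (0, (0, 0))
H1 returns (0, (0, 0))
H2 returns [(0, (0, 0))]
H3 returns ([(0, (0, 0))], 4)
= ([(0, (0, 0))], 4)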